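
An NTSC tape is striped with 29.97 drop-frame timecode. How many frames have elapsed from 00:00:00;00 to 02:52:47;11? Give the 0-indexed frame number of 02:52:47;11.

310711

Complete 10-minute blocks: 17, each 17982 frames → 305694.
Remaining 2 whole minutes in the current block: 1800 + 1 × 1798 = 3598 frames.
Within the current minute: 47 × 30 + 11 − 2 = 1419 (labels ;00/;01 skipped at this minute). Total = 305694 + 3598 + 1419 = 310711.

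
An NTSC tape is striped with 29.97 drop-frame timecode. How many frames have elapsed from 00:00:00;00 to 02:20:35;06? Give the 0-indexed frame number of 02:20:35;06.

252804

As if non-drop at 30 labels/s: (2 × 3600 + 20 × 60 + 35) × 30 + 6 = 253056.
Minute boundaries passed: 140; those not divisible by 10: 140 − 14 = 126; dropped labels = 2 × 126 = 252.
Actual frame index = 253056 − 252 = 252804.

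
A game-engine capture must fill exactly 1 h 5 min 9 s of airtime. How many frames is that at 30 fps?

1 h 5 min 9 s = 3909 s.
Frames = 3909 × 30 = 117270.

117270 frames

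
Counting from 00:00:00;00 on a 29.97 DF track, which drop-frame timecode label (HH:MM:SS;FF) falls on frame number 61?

00:00:02;01

Each 10-minute DF block holds 10 × 60 × 30 − 9 × 2 = 17982 frames. 61 ÷ 17982 → 0 full blocks, remainder 61.
Within the partial block the first minute is 1800 frames and each further minute 1798, so 0 further minute boundaries passed. Total skipped labels = 18 × 0 + 2 × 0 = 0.
Non-drop label index = 61 + 0 = 61; at 30 labels/s that is 00:00:02:01, i.e. DF 00:00:02;01.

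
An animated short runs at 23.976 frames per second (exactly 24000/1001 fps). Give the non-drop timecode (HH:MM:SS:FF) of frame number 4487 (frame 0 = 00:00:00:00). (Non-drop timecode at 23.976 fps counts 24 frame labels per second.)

00:03:06:23

4487 ÷ 24 = 186 full seconds, remainder 23 frames.
186 s = 0 h 3 min 6 s.
Timecode: 00:03:06:23.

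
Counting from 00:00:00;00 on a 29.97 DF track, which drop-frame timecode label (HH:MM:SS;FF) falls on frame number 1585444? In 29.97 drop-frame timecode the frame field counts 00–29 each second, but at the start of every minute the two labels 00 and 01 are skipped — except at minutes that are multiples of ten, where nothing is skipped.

Ten DF minutes hold 17982 frames, so frame 1585444 lies in block 88 (frames 1582416–1600397) with 3028 frames into that block.
The block's first minute is 1800 frames and the rest 1798 each; 3028 frames reaches minute 1, so 88 × 18 + 1 × 2 = 1586 labels have been skipped so far.
Adding those back, label number 1585444 + 1586 = 1587030 at 30 labels/s is 52901 s + 0 f = 14 h 41 min 41 s frame 0, i.e. 14:41:41;00.

14:41:41;00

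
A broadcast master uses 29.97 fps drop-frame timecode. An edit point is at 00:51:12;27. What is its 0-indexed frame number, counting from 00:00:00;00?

92095

Complete 10-minute blocks: 5, each 17982 frames → 89910.
Remaining 1 whole minute in the current block: 1800 + 0 × 1798 = 1800 frames.
Within the current minute: 12 × 30 + 27 − 2 = 385 (labels ;00/;01 skipped at this minute). Total = 89910 + 1800 + 385 = 92095.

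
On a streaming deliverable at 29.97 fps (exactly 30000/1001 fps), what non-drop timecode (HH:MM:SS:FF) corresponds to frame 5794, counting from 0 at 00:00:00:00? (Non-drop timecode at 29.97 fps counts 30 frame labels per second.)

5794 ÷ 30 = 193 full seconds, remainder 4 frames.
193 s = 0 h 3 min 13 s.
Timecode: 00:03:13:04.

00:03:13:04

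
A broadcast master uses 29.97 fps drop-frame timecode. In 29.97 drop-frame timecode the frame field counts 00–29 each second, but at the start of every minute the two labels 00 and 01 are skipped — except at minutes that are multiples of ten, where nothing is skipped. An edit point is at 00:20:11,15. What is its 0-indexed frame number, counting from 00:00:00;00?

36309

As if non-drop at 30 labels/s: (0 × 3600 + 20 × 60 + 11) × 30 + 15 = 36345.
Minute boundaries passed: 20; those not divisible by 10: 20 − 2 = 18; dropped labels = 2 × 18 = 36.
Actual frame index = 36345 − 36 = 36309.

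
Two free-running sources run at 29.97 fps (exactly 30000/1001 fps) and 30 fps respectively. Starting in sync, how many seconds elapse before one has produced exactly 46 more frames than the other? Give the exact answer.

23023/15 seconds

The gap grows by |30 − 30000/1001| = 30/1001 frames per second.
Time for a 46-frame gap: 46 ÷ (30/1001) = 23023/15 s.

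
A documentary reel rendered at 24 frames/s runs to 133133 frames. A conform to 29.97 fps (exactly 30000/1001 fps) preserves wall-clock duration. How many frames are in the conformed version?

Target frames = source frames × (target rate / source rate) = 133133 × (30000/1001)/(24) = 133133 × 1250/1001 = 166250.

166250 frames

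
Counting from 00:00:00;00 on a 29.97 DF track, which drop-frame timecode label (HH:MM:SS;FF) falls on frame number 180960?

01:40:38;00

Ten DF minutes hold 17982 frames, so frame 180960 lies in block 10 (frames 179820–197801) with 1140 frames into that block.
The block's first minute is 1800 frames and the rest 1798 each; 1140 frames reaches minute 0, so 10 × 18 + 0 × 2 = 180 labels have been skipped so far.
Adding those back, label number 180960 + 180 = 181140 at 30 labels/s is 6038 s + 0 f = 1 h 40 min 38 s frame 0, i.e. 01:40:38;00.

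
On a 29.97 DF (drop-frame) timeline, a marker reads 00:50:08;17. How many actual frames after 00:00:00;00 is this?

90167

Complete 10-minute blocks: 5, each 17982 frames → 89910.
Remaining 0 whole minutes in the current block: 0 frames.
Within the current minute: 8 × 30 + 17 = 257. Total = 89910 + 0 + 257 = 90167.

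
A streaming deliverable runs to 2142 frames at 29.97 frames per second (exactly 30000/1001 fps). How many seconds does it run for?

Running time = 2142 / (30000/1001) = 71.4714 s.

71.4714 seconds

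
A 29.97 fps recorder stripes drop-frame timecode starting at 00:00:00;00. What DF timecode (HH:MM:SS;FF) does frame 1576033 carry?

Each 10-minute DF block holds 10 × 60 × 30 − 9 × 2 = 17982 frames. 1576033 ÷ 17982 → 87 full blocks, remainder 11599.
Within the partial block the first minute is 1800 frames and each further minute 1798, so 6 further minute boundaries passed. Total skipped labels = 18 × 87 + 2 × 6 = 1578.
Non-drop label index = 1576033 + 1578 = 1577611; at 30 labels/s that is 14:36:27:01, i.e. DF 14:36:27;01.

14:36:27;01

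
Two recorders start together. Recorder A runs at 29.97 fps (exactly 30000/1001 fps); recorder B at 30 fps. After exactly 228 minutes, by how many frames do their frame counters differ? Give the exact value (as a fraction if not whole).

228 min = 13680 s.
A emits 30000/1001 × 13680 = 410400000/1001 frames; B emits 30 × 13680 = 410400.
Difference = 410400/1001 frames (≈ 409.9900); B is ahead of A.

410400/1001 frames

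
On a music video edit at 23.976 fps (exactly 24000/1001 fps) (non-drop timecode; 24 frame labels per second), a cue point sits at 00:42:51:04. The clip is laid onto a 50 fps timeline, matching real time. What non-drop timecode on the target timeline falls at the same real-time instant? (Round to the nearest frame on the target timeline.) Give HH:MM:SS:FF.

00:42:53:37

Source frame index: (0×3600 + 42×60 + 51) × 24 + 4 = 61708.
Real time: 61708 / (24000/1001) = 15442427/6000 s.
Target frame: (15442427/6000) × (50) = 15442427/120 ≈ 128686.892 → 128687.
At 50 labels/s: frame 128687 → 00:42:53:37.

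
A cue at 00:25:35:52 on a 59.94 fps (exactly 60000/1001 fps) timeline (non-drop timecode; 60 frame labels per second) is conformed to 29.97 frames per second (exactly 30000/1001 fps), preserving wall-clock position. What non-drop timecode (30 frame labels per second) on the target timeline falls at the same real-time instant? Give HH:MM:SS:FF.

Source frame index: (0×3600 + 25×60 + 35) × 60 + 52 = 92152.
Real time: 92152 / (60000/1001) = 11530519/7500 s.
Target frame: (11530519/7500) × (30000/1001) = 46076.
At 30 labels/s: frame 46076 → 00:25:35:26.

00:25:35:26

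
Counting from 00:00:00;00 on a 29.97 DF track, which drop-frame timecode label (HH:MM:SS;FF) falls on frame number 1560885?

14:28:01;19

Each 10-minute DF block holds 10 × 60 × 30 − 9 × 2 = 17982 frames. 1560885 ÷ 17982 → 86 full blocks, remainder 14433.
Within the partial block the first minute is 1800 frames and each further minute 1798, so 8 further minute boundaries passed. Total skipped labels = 18 × 86 + 2 × 8 = 1564.
Non-drop label index = 1560885 + 1564 = 1562449; at 30 labels/s that is 14:28:01:19, i.e. DF 14:28:01;19.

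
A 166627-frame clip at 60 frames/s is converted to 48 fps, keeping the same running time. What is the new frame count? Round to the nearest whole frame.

Frames at target rate = 166627 × (48) / (60) = 666508/5 ≈ 133301.600.
Nearest whole frame: 133302.

133302 frames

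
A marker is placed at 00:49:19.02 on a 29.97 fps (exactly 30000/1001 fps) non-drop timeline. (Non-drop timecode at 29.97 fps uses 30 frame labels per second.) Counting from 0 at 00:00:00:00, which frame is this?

Total seconds to the label: (0 × 3600 + 49 × 60 + 19) = 2959.
Frame index = 2959 × 30 + 2 = 88772.

frame 88772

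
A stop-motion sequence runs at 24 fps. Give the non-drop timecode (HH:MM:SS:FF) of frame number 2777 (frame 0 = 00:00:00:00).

00:01:55:17

2777 ÷ 24 = 115 full seconds, remainder 17 frames.
115 s = 0 h 1 min 55 s.
Timecode: 00:01:55:17.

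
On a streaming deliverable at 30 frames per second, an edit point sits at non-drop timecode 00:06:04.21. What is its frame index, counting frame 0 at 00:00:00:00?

frame 10941

Total seconds to the label: (0 × 3600 + 6 × 60 + 4) = 364.
Frame index = 364 × 30 + 21 = 10941.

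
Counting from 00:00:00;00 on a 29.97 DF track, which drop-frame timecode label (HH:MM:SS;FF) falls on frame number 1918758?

Ten DF minutes hold 17982 frames, so frame 1918758 lies in block 106 (frames 1906092–1924073) with 12666 frames into that block.
The block's first minute is 1800 frames and the rest 1798 each; 12666 frames reaches minute 7, so 106 × 18 + 7 × 2 = 1922 labels have been skipped so far.
Adding those back, label number 1918758 + 1922 = 1920680 at 30 labels/s is 64022 s + 20 f = 17 h 47 min 2 s frame 20, i.e. 17:47:02;20.

17:47:02;20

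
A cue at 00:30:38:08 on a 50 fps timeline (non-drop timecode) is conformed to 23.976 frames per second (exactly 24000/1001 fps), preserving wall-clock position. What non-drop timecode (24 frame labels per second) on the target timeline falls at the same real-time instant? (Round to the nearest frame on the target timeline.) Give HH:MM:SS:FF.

Source frame index: (0×3600 + 30×60 + 38) × 50 + 8 = 91908.
Real time: 91908 / (50) = 45954/25 s.
Target frame: (45954/25) × (24000/1001) = 44115840/1001 ≈ 44071.768 → 44072.
At 24 labels/s: frame 44072 → 00:30:36:08.

00:30:36:08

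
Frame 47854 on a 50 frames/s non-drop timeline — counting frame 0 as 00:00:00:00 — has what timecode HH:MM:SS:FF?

00:15:57:04

47854 ÷ 50 = 957 full seconds, remainder 4 frames.
957 s = 0 h 15 min 57 s.
Timecode: 00:15:57:04.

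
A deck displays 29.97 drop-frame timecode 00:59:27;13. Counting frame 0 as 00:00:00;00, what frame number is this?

Complete 10-minute blocks: 5, each 17982 frames → 89910.
Remaining 9 whole minutes in the current block: 1800 + 8 × 1798 = 16184 frames.
Within the current minute: 27 × 30 + 13 − 2 = 821 (labels ;00/;01 skipped at this minute). Total = 89910 + 16184 + 821 = 106915.

106915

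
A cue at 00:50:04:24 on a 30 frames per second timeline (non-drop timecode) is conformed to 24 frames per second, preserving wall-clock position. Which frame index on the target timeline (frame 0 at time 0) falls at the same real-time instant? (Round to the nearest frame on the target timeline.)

Source frame index: (0×3600 + 50×60 + 4) × 30 + 24 = 90144.
Real time: 90144 / (30) = 15024/5 s.
Target frame: (15024/5) × (24) = 360576/5 ≈ 72115.200 → 72115.

frame 72115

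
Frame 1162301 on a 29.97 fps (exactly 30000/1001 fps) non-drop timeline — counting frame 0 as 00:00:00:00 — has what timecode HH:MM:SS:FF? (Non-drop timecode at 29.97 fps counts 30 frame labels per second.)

1162301 ÷ 30 = 38743 full seconds, remainder 11 frames.
38743 s = 10 h 45 min 43 s.
Timecode: 10:45:43:11.

10:45:43:11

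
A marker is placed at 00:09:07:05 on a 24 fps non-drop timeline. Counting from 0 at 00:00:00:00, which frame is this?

Total seconds to the label: (0 × 3600 + 9 × 60 + 7) = 547.
Frame index = 547 × 24 + 5 = 13133.

13133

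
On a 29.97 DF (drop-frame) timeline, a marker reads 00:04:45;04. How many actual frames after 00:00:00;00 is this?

8546

Complete 10-minute blocks: 0, each 17982 frames → 0.
Remaining 4 whole minutes in the current block: 1800 + 3 × 1798 = 7194 frames.
Within the current minute: 45 × 30 + 4 − 2 = 1352 (labels ;00/;01 skipped at this minute). Total = 0 + 7194 + 1352 = 8546.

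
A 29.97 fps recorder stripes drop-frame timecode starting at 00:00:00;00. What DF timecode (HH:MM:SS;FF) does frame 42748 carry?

Ten DF minutes hold 17982 frames, so frame 42748 lies in block 2 (frames 35964–53945) with 6784 frames into that block.
The block's first minute is 1800 frames and the rest 1798 each; 6784 frames reaches minute 3, so 2 × 18 + 3 × 2 = 42 labels have been skipped so far.
Adding those back, label number 42748 + 42 = 42790 at 30 labels/s is 1426 s + 10 f = 0 h 23 min 46 s frame 10, i.e. 00:23:46;10.

00:23:46;10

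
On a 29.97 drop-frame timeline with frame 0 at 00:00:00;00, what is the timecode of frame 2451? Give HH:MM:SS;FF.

00:01:21;23

Ten DF minutes hold 17982 frames, so frame 2451 lies in block 0 (frames 0–17981) with 2451 frames into that block.
The block's first minute is 1800 frames and the rest 1798 each; 2451 frames reaches minute 1, so 0 × 18 + 1 × 2 = 2 labels have been skipped so far.
Adding those back, label number 2451 + 2 = 2453 at 30 labels/s is 81 s + 23 f = 0 h 1 min 21 s frame 23, i.e. 00:01:21;23.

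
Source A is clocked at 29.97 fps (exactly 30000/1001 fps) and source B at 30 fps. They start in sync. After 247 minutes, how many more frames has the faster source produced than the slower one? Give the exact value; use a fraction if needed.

34200/77 frames

247 min = 14820 s.
A emits 30000/1001 × 14820 = 34200000/77 frames; B emits 30 × 14820 = 444600.
Difference = 34200/77 frames (≈ 444.1558); B is ahead of A.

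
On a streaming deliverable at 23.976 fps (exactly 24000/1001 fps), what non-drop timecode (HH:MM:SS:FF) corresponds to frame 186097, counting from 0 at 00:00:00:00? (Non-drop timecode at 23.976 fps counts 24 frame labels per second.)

02:09:14:01

186097 ÷ 24 = 7754 full seconds, remainder 1 frame.
7754 s = 2 h 9 min 14 s.
Timecode: 02:09:14:01.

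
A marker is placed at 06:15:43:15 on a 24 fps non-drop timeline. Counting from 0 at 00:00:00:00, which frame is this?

frame 541047

Total seconds to the label: (6 × 3600 + 15 × 60 + 43) = 22543.
Frame index = 22543 × 24 + 15 = 541047.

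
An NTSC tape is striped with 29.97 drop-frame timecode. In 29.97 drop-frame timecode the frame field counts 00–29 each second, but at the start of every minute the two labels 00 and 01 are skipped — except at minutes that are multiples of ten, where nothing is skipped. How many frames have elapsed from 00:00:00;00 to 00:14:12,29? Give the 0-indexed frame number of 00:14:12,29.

25563

Complete 10-minute blocks: 1, each 17982 frames → 17982.
Remaining 4 whole minutes in the current block: 1800 + 3 × 1798 = 7194 frames.
Within the current minute: 12 × 30 + 29 − 2 = 387 (labels ;00/;01 skipped at this minute). Total = 17982 + 7194 + 387 = 25563.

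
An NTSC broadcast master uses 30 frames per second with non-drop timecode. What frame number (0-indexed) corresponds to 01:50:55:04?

frame 199654

Total seconds to the label: (1 × 3600 + 50 × 60 + 55) = 6655.
Frame index = 6655 × 30 + 4 = 199654.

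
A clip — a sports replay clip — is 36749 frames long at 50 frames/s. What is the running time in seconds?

Running time = 36749 / (50) = 734.98 s.

734.98 seconds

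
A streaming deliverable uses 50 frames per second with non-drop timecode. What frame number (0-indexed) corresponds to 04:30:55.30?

812780

Total seconds to the label: (4 × 3600 + 30 × 60 + 55) = 16255.
Frame index = 16255 × 50 + 30 = 812780.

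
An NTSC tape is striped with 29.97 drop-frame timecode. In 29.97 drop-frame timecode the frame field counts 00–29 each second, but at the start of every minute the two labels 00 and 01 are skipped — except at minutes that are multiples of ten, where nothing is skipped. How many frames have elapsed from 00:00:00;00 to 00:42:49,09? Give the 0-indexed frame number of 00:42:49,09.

77003

Complete 10-minute blocks: 4, each 17982 frames → 71928.
Remaining 2 whole minutes in the current block: 1800 + 1 × 1798 = 3598 frames.
Within the current minute: 49 × 30 + 9 − 2 = 1477 (labels ;00/;01 skipped at this minute). Total = 71928 + 3598 + 1477 = 77003.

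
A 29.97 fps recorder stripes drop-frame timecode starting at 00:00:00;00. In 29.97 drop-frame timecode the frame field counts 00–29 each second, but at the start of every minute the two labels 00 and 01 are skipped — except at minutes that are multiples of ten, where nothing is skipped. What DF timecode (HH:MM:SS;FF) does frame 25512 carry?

00:14:11;08

Each 10-minute DF block holds 10 × 60 × 30 − 9 × 2 = 17982 frames. 25512 ÷ 17982 → 1 full block, remainder 7530.
Within the partial block the first minute is 1800 frames and each further minute 1798, so 4 further minute boundaries passed. Total skipped labels = 18 × 1 + 2 × 4 = 26.
Non-drop label index = 25512 + 26 = 25538; at 30 labels/s that is 00:14:11:08, i.e. DF 00:14:11;08.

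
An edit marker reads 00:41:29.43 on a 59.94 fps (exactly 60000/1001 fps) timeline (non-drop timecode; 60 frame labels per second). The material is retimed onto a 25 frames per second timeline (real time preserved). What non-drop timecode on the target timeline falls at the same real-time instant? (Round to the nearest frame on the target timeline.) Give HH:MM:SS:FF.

Source frame index: (0×3600 + 41×60 + 29) × 60 + 43 = 149383.
Real time: 149383 / (60000/1001) = 149532383/60000 s.
Target frame: (149532383/60000) × (25) = 149532383/2400 ≈ 62305.160 → 62305.
At 25 labels/s: frame 62305 → 00:41:32:05.

00:41:32:05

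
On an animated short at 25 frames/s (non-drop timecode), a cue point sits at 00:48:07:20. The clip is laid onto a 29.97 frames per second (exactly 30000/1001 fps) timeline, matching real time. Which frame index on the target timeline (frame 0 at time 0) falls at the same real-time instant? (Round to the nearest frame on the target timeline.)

frame 86547

Source frame index: (0×3600 + 48×60 + 7) × 25 + 20 = 72195.
Real time: 72195 / (25) = 14439/5 s.
Target frame: (14439/5) × (30000/1001) = 86634000/1001 ≈ 86547.453 → 86547.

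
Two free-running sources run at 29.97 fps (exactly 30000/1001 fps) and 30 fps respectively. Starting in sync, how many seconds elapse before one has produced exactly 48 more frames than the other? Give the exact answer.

1601.6 seconds

The gap grows by |30 − 30000/1001| = 30/1001 frames per second.
Time for a 48-frame gap: 48 ÷ (30/1001) = 1601.6 s.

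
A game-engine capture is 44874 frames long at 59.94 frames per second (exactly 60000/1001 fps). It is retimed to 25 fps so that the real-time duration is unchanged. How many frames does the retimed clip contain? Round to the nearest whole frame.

18716 frames

Frames at target rate = 44874 × (25) / (60000/1001) = 7486479/400 ≈ 18716.197.
Nearest whole frame: 18716.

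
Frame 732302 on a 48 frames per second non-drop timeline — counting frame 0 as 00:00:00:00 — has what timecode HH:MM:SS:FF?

732302 ÷ 48 = 15256 full seconds, remainder 14 frames.
15256 s = 4 h 14 min 16 s.
Timecode: 04:14:16:14.

04:14:16:14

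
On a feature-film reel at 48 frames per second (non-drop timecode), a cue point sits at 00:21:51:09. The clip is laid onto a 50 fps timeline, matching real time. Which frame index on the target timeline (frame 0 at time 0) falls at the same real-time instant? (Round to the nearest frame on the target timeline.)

Source frame index: (0×3600 + 21×60 + 51) × 48 + 9 = 62937.
Real time: 62937 / (48) = 20979/16 s.
Target frame: (20979/16) × (50) = 524475/8 ≈ 65559.375 → 65559.

frame 65559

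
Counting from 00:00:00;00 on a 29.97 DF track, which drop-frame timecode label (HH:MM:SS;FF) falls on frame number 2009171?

18:37:19;13

Each 10-minute DF block holds 10 × 60 × 30 − 9 × 2 = 17982 frames. 2009171 ÷ 17982 → 111 full blocks, remainder 13169.
Within the partial block the first minute is 1800 frames and each further minute 1798, so 7 further minute boundaries passed. Total skipped labels = 18 × 111 + 2 × 7 = 2012.
Non-drop label index = 2009171 + 2012 = 2011183; at 30 labels/s that is 18:37:19:13, i.e. DF 18:37:19;13.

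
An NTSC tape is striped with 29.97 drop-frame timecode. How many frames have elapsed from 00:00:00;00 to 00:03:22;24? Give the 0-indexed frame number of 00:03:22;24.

6078

Complete 10-minute blocks: 0, each 17982 frames → 0.
Remaining 3 whole minutes in the current block: 1800 + 2 × 1798 = 5396 frames.
Within the current minute: 22 × 30 + 24 − 2 = 682 (labels ;00/;01 skipped at this minute). Total = 0 + 5396 + 682 = 6078.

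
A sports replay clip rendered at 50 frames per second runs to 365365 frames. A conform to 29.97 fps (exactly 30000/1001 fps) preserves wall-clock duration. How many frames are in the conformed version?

Target frames = source frames × (target rate / source rate) = 365365 × (30000/1001)/(50) = 365365 × 600/1001 = 219000.

219000 frames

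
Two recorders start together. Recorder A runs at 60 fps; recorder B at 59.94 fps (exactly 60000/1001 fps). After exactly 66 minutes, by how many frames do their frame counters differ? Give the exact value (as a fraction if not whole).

21600/91 frames

66 min = 3960 s.
A emits 60 × 3960 = 237600 frames; B emits 60000/1001 × 3960 = 21600000/91.
Difference = 21600/91 frames (≈ 237.3626); B is behind A.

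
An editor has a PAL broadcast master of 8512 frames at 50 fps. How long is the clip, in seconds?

170.24 seconds

Running time = 8512 / (50) = 170.24 s.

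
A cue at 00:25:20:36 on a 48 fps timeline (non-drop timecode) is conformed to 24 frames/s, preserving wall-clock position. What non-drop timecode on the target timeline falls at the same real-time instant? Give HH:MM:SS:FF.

00:25:20:18

Source frame index: (0×3600 + 25×60 + 20) × 48 + 36 = 72996.
Real time: 72996 / (48) = 6083/4 s.
Target frame: (6083/4) × (24) = 36498.
At 24 labels/s: frame 36498 → 00:25:20:18.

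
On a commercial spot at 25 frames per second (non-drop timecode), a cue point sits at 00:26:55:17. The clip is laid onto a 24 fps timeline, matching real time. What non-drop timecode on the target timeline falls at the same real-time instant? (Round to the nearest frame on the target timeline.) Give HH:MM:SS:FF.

00:26:55:16

Source frame index: (0×3600 + 26×60 + 55) × 25 + 17 = 40392.
Real time: 40392 / (25) = 40392/25 s.
Target frame: (40392/25) × (24) = 969408/25 ≈ 38776.320 → 38776.
At 24 labels/s: frame 38776 → 00:26:55:16.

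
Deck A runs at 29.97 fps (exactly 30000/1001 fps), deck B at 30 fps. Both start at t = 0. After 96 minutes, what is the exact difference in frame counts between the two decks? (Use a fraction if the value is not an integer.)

172800/1001 frames

96 min = 5760 s.
A emits 30000/1001 × 5760 = 172800000/1001 frames; B emits 30 × 5760 = 172800.
Difference = 172800/1001 frames (≈ 172.6274); B is ahead of A.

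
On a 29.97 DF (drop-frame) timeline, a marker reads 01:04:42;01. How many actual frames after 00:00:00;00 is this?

Complete 10-minute blocks: 6, each 17982 frames → 107892.
Remaining 4 whole minutes in the current block: 1800 + 3 × 1798 = 7194 frames.
Within the current minute: 42 × 30 + 1 − 2 = 1259 (labels ;00/;01 skipped at this minute). Total = 107892 + 7194 + 1259 = 116345.

116345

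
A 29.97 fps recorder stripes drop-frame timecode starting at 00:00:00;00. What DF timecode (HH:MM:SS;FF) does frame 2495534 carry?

Each 10-minute DF block holds 10 × 60 × 30 − 9 × 2 = 17982 frames. 2495534 ÷ 17982 → 138 full blocks, remainder 14018.
Within the partial block the first minute is 1800 frames and each further minute 1798, so 7 further minute boundaries passed. Total skipped labels = 18 × 138 + 2 × 7 = 2498.
Non-drop label index = 2495534 + 2498 = 2498032; at 30 labels/s that is 23:07:47:22, i.e. DF 23:07:47;22.

23:07:47;22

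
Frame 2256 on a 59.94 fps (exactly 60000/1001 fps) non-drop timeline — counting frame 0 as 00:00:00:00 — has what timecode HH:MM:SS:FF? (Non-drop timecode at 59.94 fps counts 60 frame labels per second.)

2256 ÷ 60 = 37 full seconds, remainder 36 frames.
37 s = 0 h 0 min 37 s.
Timecode: 00:00:37:36.

00:00:37:36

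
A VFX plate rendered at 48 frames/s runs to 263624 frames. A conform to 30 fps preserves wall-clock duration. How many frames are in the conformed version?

164765 frames

Target frames = source frames × (target rate / source rate) = 263624 × (30)/(48) = 263624 × 5/8 = 164765.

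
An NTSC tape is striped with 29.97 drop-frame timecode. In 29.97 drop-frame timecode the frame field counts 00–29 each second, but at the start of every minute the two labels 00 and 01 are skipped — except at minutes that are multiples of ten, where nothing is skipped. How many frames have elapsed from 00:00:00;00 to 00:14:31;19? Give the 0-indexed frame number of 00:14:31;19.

As if non-drop at 30 labels/s: (0 × 3600 + 14 × 60 + 31) × 30 + 19 = 26149.
Minute boundaries passed: 14; those not divisible by 10: 14 − 1 = 13; dropped labels = 2 × 13 = 26.
Actual frame index = 26149 − 26 = 26123.

26123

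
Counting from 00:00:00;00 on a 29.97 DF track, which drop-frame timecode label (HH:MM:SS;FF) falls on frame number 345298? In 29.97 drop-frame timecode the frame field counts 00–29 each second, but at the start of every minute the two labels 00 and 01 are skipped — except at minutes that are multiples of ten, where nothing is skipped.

03:12:01;14

Each 10-minute DF block holds 10 × 60 × 30 − 9 × 2 = 17982 frames. 345298 ÷ 17982 → 19 full blocks, remainder 3640.
Within the partial block the first minute is 1800 frames and each further minute 1798, so 2 further minute boundaries passed. Total skipped labels = 18 × 19 + 2 × 2 = 346.
Non-drop label index = 345298 + 346 = 345644; at 30 labels/s that is 03:12:01:14, i.e. DF 03:12:01;14.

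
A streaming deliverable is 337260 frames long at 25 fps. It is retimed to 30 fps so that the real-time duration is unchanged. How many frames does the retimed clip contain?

Target frames = source frames × (target rate / source rate) = 337260 × (30)/(25) = 337260 × 6/5 = 404712.

404712 frames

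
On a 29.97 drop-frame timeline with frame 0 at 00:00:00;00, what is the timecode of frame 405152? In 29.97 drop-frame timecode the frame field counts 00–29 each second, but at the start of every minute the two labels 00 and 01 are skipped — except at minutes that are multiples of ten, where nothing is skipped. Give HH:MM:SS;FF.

03:45:18;18

Ten DF minutes hold 17982 frames, so frame 405152 lies in block 22 (frames 395604–413585) with 9548 frames into that block.
The block's first minute is 1800 frames and the rest 1798 each; 9548 frames reaches minute 5, so 22 × 18 + 5 × 2 = 406 labels have been skipped so far.
Adding those back, label number 405152 + 406 = 405558 at 30 labels/s is 13518 s + 18 f = 3 h 45 min 18 s frame 18, i.e. 03:45:18;18.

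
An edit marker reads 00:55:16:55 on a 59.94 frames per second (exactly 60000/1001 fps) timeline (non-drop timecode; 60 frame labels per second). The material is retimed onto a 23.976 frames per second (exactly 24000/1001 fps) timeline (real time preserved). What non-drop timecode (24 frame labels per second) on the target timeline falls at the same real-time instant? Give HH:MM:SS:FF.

Source frame index: (0×3600 + 55×60 + 16) × 60 + 55 = 199015.
Real time: 199015 / (60000/1001) = 39842803/12000 s.
Target frame: (39842803/12000) × (24000/1001) = 79606.
At 24 labels/s: frame 79606 → 00:55:16:22.

00:55:16:22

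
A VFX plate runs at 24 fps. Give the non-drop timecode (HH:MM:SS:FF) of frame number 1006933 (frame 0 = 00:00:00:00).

11:39:15:13

1006933 ÷ 24 = 41955 full seconds, remainder 13 frames.
41955 s = 11 h 39 min 15 s.
Timecode: 11:39:15:13.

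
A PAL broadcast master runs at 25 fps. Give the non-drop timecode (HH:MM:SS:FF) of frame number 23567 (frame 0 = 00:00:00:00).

23567 ÷ 25 = 942 full seconds, remainder 17 frames.
942 s = 0 h 15 min 42 s.
Timecode: 00:15:42:17.

00:15:42:17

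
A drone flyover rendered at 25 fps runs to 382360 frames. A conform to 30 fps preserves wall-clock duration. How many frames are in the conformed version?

458832 frames

Target frames = source frames × (target rate / source rate) = 382360 × (30)/(25) = 382360 × 6/5 = 458832.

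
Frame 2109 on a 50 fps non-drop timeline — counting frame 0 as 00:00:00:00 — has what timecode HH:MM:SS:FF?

00:00:42:09

2109 ÷ 50 = 42 full seconds, remainder 9 frames.
42 s = 0 h 0 min 42 s.
Timecode: 00:00:42:09.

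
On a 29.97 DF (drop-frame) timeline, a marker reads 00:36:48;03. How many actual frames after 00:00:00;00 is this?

66177

As if non-drop at 30 labels/s: (0 × 3600 + 36 × 60 + 48) × 30 + 3 = 66243.
Minute boundaries passed: 36; those not divisible by 10: 36 − 3 = 33; dropped labels = 2 × 33 = 66.
Actual frame index = 66243 − 66 = 66177.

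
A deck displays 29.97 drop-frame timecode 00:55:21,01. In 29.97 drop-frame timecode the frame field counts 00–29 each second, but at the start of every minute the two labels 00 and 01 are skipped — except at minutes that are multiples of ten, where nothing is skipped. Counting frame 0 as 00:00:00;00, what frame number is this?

99531

As if non-drop at 30 labels/s: (0 × 3600 + 55 × 60 + 21) × 30 + 1 = 99631.
Minute boundaries passed: 55; those not divisible by 10: 55 − 5 = 50; dropped labels = 2 × 50 = 100.
Actual frame index = 99631 − 100 = 99531.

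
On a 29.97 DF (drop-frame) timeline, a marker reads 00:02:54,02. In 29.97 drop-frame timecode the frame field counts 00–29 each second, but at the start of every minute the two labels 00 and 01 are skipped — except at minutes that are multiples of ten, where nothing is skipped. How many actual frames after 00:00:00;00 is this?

5218

Complete 10-minute blocks: 0, each 17982 frames → 0.
Remaining 2 whole minutes in the current block: 1800 + 1 × 1798 = 3598 frames.
Within the current minute: 54 × 30 + 2 − 2 = 1620 (labels ;00/;01 skipped at this minute). Total = 0 + 3598 + 1620 = 5218.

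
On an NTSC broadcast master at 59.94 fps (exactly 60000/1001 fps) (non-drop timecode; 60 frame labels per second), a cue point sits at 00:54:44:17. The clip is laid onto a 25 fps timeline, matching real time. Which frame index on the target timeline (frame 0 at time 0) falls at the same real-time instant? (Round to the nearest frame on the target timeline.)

Source frame index: (0×3600 + 54×60 + 44) × 60 + 17 = 197057.
Real time: 197057 / (60000/1001) = 197254057/60000 s.
Target frame: (197254057/60000) × (25) = 197254057/2400 ≈ 82189.190 → 82189.

frame 82189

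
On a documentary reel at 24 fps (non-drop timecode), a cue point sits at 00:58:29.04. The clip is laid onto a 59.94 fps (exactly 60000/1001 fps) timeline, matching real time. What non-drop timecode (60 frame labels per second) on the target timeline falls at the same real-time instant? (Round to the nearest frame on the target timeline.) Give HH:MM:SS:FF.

Source frame index: (0×3600 + 58×60 + 29) × 24 + 4 = 84220.
Real time: 84220 / (24) = 21055/6 s.
Target frame: (21055/6) × (60000/1001) = 210550000/1001 ≈ 210339.660 → 210340.
At 60 labels/s: frame 210340 → 00:58:25:40.

00:58:25:40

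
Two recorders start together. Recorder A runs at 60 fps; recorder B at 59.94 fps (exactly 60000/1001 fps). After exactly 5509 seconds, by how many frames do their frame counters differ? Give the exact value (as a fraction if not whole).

47220/143 frames

A emits 60 × 5509 = 330540 frames; B emits 60000/1001 × 5509 = 47220000/143.
Difference = 47220/143 frames (≈ 330.2098); B is behind A.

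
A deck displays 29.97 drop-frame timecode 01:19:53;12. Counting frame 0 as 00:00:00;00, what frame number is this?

Complete 10-minute blocks: 7, each 17982 frames → 125874.
Remaining 9 whole minutes in the current block: 1800 + 8 × 1798 = 16184 frames.
Within the current minute: 53 × 30 + 12 − 2 = 1600 (labels ;00/;01 skipped at this minute). Total = 125874 + 16184 + 1600 = 143658.

143658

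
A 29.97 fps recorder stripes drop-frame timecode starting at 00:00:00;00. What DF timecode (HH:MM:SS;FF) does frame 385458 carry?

Ten DF minutes hold 17982 frames, so frame 385458 lies in block 21 (frames 377622–395603) with 7836 frames into that block.
The block's first minute is 1800 frames and the rest 1798 each; 7836 frames reaches minute 4, so 21 × 18 + 4 × 2 = 386 labels have been skipped so far.
Adding those back, label number 385458 + 386 = 385844 at 30 labels/s is 12861 s + 14 f = 3 h 34 min 21 s frame 14, i.e. 03:34:21;14.

03:34:21;14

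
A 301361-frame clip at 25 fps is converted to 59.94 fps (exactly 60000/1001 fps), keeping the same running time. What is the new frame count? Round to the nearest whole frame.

722544 frames

Frames at target rate = 301361 × (60000/1001) / (25) = 723266400/1001 ≈ 722543.856.
Nearest whole frame: 722544.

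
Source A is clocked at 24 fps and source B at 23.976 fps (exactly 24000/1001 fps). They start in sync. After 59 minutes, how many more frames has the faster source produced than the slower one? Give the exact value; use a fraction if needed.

59 min = 3540 s.
A emits 24 × 3540 = 84960 frames; B emits 24000/1001 × 3540 = 84960000/1001.
Difference = 84960/1001 frames (≈ 84.8751); B is behind A.

84960/1001 frames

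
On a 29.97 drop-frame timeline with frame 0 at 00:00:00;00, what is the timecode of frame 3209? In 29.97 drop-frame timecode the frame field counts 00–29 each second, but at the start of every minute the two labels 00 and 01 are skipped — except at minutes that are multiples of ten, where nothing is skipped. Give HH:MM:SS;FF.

00:01:47;01

Each 10-minute DF block holds 10 × 60 × 30 − 9 × 2 = 17982 frames. 3209 ÷ 17982 → 0 full blocks, remainder 3209.
Within the partial block the first minute is 1800 frames and each further minute 1798, so 1 further minute boundary passed. Total skipped labels = 18 × 0 + 2 × 1 = 2.
Non-drop label index = 3209 + 2 = 3211; at 30 labels/s that is 00:01:47:01, i.e. DF 00:01:47;01.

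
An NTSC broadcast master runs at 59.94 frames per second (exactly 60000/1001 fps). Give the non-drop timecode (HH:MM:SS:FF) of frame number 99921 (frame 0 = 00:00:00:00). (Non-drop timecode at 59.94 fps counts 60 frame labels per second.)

99921 ÷ 60 = 1665 full seconds, remainder 21 frames.
1665 s = 0 h 27 min 45 s.
Timecode: 00:27:45:21.

00:27:45:21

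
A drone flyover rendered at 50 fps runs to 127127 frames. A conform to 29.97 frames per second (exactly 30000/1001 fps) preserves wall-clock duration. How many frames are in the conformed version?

Target frames = source frames × (target rate / source rate) = 127127 × (30000/1001)/(50) = 127127 × 600/1001 = 76200.

76200 frames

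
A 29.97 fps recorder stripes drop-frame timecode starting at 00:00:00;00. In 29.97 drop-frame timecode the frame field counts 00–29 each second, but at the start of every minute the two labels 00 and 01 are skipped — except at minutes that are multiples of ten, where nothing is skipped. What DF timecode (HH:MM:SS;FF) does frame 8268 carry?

00:04:35;26

Ten DF minutes hold 17982 frames, so frame 8268 lies in block 0 (frames 0–17981) with 8268 frames into that block.
The block's first minute is 1800 frames and the rest 1798 each; 8268 frames reaches minute 4, so 0 × 18 + 4 × 2 = 8 labels have been skipped so far.
Adding those back, label number 8268 + 8 = 8276 at 30 labels/s is 275 s + 26 f = 0 h 4 min 35 s frame 26, i.e. 00:04:35;26.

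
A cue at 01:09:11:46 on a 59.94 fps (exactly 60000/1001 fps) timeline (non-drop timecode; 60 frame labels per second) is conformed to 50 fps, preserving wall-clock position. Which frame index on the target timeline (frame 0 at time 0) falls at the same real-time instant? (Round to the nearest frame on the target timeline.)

frame 207796

Source frame index: (1×3600 + 9×60 + 11) × 60 + 46 = 249106.
Real time: 249106 / (60000/1001) = 124677553/30000 s.
Target frame: (124677553/30000) × (50) = 124677553/600 ≈ 207795.922 → 207796.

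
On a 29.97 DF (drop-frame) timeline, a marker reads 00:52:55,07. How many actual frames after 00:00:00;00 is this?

As if non-drop at 30 labels/s: (0 × 3600 + 52 × 60 + 55) × 30 + 7 = 95257.
Minute boundaries passed: 52; those not divisible by 10: 52 − 5 = 47; dropped labels = 2 × 47 = 94.
Actual frame index = 95257 − 94 = 95163.

95163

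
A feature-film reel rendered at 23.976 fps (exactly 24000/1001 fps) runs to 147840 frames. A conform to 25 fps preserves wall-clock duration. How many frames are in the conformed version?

154154 frames

Target frames = source frames × (target rate / source rate) = 147840 × (25)/(24000/1001) = 147840 × 1001/960 = 154154.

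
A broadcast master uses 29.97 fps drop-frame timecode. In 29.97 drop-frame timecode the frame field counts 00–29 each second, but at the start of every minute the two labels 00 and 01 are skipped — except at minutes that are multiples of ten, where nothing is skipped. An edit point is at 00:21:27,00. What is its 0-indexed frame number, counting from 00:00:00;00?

38572

Complete 10-minute blocks: 2, each 17982 frames → 35964.
Remaining 1 whole minute in the current block: 1800 + 0 × 1798 = 1800 frames.
Within the current minute: 27 × 30 + 0 − 2 = 808 (labels ;00/;01 skipped at this minute). Total = 35964 + 1800 + 808 = 38572.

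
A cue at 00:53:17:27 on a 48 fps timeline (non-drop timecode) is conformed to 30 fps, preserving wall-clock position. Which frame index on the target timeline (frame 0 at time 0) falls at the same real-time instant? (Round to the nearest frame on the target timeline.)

Source frame index: (0×3600 + 53×60 + 17) × 48 + 27 = 153483.
Real time: 153483 / (48) = 51161/16 s.
Target frame: (51161/16) × (30) = 767415/8 ≈ 95926.875 → 95927.

frame 95927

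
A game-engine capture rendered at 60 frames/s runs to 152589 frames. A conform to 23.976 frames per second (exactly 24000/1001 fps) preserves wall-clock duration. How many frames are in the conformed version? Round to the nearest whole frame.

60975 frames

Frames at target rate = 152589 × (24000/1001) / (60) = 61035600/1001 ≈ 60974.625.
Nearest whole frame: 60975.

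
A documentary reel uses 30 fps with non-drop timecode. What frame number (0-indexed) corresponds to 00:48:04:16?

86536

Total seconds to the label: (0 × 3600 + 48 × 60 + 4) = 2884.
Frame index = 2884 × 30 + 16 = 86536.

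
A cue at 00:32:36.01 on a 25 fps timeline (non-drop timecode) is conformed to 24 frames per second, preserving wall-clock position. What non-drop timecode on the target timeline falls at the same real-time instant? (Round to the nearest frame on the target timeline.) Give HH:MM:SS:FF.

Source frame index: (0×3600 + 32×60 + 36) × 25 + 1 = 48901.
Real time: 48901 / (25) = 48901/25 s.
Target frame: (48901/25) × (24) = 1173624/25 ≈ 46944.960 → 46945.
At 24 labels/s: frame 46945 → 00:32:36:01.

00:32:36:01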